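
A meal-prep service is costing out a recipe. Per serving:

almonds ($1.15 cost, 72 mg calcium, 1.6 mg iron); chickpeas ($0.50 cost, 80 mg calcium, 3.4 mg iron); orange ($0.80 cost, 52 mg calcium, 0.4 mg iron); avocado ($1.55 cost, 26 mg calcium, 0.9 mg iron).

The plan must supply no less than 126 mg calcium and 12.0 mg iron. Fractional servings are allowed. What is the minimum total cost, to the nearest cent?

Check every corner: each single food scaled to meet both minima, and each pair solved so both constraints bind.
almonds only: max(126/72, 12.0/1.6) = 7.5 servings → $8.62.
chickpeas only: max(126/80, 12.0/3.4) = 3.529 servings → $1.76.
orange only: max(126/52, 12.0/0.4) = 30 servings → $24.00.
avocado only: max(126/26, 12.0/0.9) = 13.33 servings → $20.67.
almonds + chickpeas with both targets exact would need a negative amount; discard.
almonds + orange: the both-tight solution has a negative serving — not a feasible corner.
almonds + avocado: the both-tight solution has a negative serving — not a feasible corner.
chickpeas + orange: intersection lies outside the first quadrant.
chickpeas + avocado with both targets exact would need a negative amount; discard.
orange + avocado: the both-tight solution has a negative serving — not a feasible corner.
The minimum over all feasible corners is $1.76.

$1.76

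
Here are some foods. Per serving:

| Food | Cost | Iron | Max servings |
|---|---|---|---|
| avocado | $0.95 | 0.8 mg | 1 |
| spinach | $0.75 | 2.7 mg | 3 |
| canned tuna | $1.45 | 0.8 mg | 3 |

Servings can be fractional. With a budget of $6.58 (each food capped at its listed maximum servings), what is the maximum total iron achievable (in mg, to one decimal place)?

10.8 mg

Iron per dollar: spinach 3.6, avocado 0.8421, canned tuna 0.5517.
Take 3 servings of spinach: spends $2.25, +8.1 mg iron (running total 8.1 mg).
Take 1 serving of avocado: spends $0.95, +0.8 mg iron (running total 8.9 mg).
Take 2.331 servings of canned tuna: spends $3.38, +1.9 mg iron (running total 10.8 mg).
Greedy by best ratio exhausts the cost allowance optimally: 10.8 mg.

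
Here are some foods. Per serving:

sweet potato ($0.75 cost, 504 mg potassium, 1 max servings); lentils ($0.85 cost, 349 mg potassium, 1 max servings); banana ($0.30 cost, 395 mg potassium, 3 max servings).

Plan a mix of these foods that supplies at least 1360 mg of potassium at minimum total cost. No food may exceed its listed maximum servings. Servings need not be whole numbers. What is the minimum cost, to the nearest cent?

Cost per mg of potassium: banana $0.0008, sweet potato $0.0015, lentils $0.0024.
Take 3 servings of banana: +1185.0 mg potassium for $0.90 (total $0.90, still need 175.0 mg).
Take 0.3472 servings of sweet potato: +175.0 mg potassium for $0.26 (total $1.16, still need 0.0 mg).
Greedy by cheapest-per-mg is optimal for a single linear constraint, so the minimum cost is $1.16.

$1.16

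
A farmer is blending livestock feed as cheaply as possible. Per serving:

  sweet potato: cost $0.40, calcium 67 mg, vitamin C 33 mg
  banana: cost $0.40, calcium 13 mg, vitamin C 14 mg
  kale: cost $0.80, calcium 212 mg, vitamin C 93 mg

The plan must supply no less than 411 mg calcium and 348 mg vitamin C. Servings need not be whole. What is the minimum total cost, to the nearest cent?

$2.99

Compare the cost at each extreme point of the feasible region.
sweet potato only: max(411/67, 348/33) = 10.55 servings → $4.22.
banana only: max(411/13, 348/14) = 31.62 servings → $12.65.
kale only: max(411/212, 348/93) = 3.742 servings → $2.99.
sweet potato + banana with both tight: 2.417 servings and 19.16 servings → $8.63.
sweet potato + kale: the both-tight solution has a negative serving — not a feasible corner.
banana + kale with both tight: 20.21 servings and 0.6993 servings → $8.64.
So the least-cost plan costs $2.99.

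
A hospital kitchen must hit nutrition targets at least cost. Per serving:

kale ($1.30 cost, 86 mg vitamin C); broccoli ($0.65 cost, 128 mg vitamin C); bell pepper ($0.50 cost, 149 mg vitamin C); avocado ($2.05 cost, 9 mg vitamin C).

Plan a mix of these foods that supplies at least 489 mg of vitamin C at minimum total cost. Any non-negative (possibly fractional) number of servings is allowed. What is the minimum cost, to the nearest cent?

Cost per mg of vitamin C: bell pepper $0.0034, broccoli $0.0051, kale $0.0151, avocado $0.2278.
With no serving limits, use only bell pepper: 489 mg / 149 mg = 3.282 servings × $0.50 = $1.64.

$1.64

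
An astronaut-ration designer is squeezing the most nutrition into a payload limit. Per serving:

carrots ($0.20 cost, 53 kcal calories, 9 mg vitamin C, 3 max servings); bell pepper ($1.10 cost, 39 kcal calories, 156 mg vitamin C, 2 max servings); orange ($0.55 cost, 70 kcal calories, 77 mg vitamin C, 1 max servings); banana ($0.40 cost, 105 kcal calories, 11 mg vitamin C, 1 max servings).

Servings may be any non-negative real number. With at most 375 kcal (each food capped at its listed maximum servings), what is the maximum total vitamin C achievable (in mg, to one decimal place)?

Vitamin C per kcal: bell pepper 4, orange 1.1, carrots 0.1698, banana 0.1048.
Take 2 servings of bell pepper: uses 78 kcal, +312.0 mg vitamin C (running total 312.0 mg).
Take 1 serving of orange: uses 70 kcal, +77.0 mg vitamin C (running total 389.0 mg).
Take 3 servings of carrots: uses 159 kcal, +27.0 mg vitamin C (running total 416.0 mg).
Take 0.6476 servings of banana: uses 68 kcal, +7.1 mg vitamin C (running total 423.1 mg).
Filling greedily by vitamin C-per-kcal is optimal for one linear limit, giving 423.1 mg.

423.1 mg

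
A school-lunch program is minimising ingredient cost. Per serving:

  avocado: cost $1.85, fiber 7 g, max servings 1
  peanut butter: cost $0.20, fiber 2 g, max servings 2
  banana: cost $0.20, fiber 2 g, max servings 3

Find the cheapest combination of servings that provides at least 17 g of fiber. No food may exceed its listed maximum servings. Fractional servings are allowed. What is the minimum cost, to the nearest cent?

$2.85

Cost per g of fiber: peanut butter $0.1000, banana $0.1000, avocado $0.2643.
Take 2 servings of peanut butter: +4.0 g fiber for $0.40 (total $0.40, still need 13.0 g).
Take 3 servings of banana: +6.0 g fiber for $0.60 (total $1.00, still need 7.0 g).
Take 1 serving of avocado: +7.0 g fiber for $1.85 (total $2.85, still need 0.0 g).
Filling from the cheapest source first is optimal under one linear minimum: $2.85.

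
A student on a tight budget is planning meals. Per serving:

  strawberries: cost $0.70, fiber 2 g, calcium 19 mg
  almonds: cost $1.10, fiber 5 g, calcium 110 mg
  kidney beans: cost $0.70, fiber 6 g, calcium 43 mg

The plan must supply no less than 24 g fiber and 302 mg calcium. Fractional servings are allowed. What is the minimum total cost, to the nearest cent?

Two binding constraints pin down two serving amounts, so the optimal mix uses at most two foods. The candidates are each food alone (scaled to the tighter of fiber/calcium) and each pair with both constraints tight.
strawberries only: max(24/2, 302/19) = 15.89 servings → $11.13.
almonds only: max(24/5, 302/110) = 4.8 servings → $5.28.
kidney beans only: max(24/6, 302/43) = 7.023 servings → $4.92.
strawberries + almonds with both tight: 9.04 servings and 1.184 servings → $7.63.
strawberries + kidney beans with both targets exact would need a negative amount; discard.
almonds + kidney beans with both tight: 1.753 servings and 2.539 servings → $3.71.
Cheapest feasible corner: $3.71.

$3.71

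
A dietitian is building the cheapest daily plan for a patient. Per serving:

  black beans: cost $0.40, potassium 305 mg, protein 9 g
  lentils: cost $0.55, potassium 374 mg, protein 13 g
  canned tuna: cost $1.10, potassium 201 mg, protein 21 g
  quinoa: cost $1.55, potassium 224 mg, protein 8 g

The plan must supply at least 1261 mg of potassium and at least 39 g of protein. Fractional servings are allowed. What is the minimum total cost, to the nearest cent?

$1.71

Compare the cost at each extreme point of the feasible region.
black beans only: max(1261/305, 39/9) = 4.333 servings → $1.73.
lentils only: max(1261/374, 39/13) = 3.372 servings → $1.85.
canned tuna only: max(1261/201, 39/21) = 6.274 servings → $6.90.
quinoa only: max(1261/224, 39/8) = 5.629 servings → $8.73.
black beans + lentils with both tight: 3.017 servings and 0.9115 servings → $1.71.
black beans + canned tuna with both tight: 4.056 servings and 0.1188 servings → $1.75.
black beans + quinoa with both tight: 3.189 servings and 1.288 servings → $3.27.
lentils + canned tuna with both targets exact would need a negative amount; discard.
lentils + quinoa: intersection lies outside the first quadrant.
canned tuna + quinoa: the both-tight solution has a negative serving — not a feasible corner.
So the least-cost plan costs $1.71.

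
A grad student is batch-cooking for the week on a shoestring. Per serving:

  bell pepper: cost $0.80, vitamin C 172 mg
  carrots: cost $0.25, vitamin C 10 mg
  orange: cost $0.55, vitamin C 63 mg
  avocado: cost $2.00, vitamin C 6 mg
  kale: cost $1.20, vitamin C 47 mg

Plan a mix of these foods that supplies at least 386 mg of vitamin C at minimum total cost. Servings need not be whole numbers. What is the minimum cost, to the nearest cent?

Cost per mg of vitamin C: bell pepper $0.0047, orange $0.0087, carrots $0.0250, kale $0.0255, avocado $0.3333.
With no serving limits, use only bell pepper: 386 mg / 172 mg = 2.244 servings × $0.80 = $1.80.

$1.80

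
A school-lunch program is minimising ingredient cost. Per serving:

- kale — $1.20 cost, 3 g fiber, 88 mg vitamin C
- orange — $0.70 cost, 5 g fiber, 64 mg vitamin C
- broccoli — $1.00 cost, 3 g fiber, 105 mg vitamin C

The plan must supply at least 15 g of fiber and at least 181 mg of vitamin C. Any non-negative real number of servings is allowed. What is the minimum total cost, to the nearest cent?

At the optimum either one food covers both requirements or two foods hit both targets exactly; no other combination can be cheaper.
kale only: max(15/3, 181/88) = 5 servings → $6.00.
orange only: max(15/5, 181/64) = 3 servings → $2.10.
broccoli only: max(15/3, 181/105) = 5 servings → $5.00.
kale + orange: the both-tight solution has a negative serving — not a feasible corner.
kale + broccoli with both targets exact would need a negative amount; discard.
orange + broccoli: intersection lies outside the first quadrant.
The minimum over all feasible corners is $2.10.

$2.10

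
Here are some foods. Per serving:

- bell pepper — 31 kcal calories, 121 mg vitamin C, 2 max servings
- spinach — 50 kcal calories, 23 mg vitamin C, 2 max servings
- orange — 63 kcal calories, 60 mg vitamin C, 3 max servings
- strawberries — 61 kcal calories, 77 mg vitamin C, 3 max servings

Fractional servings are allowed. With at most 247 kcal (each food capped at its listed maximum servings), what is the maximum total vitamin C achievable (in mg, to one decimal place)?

474.9 mg

Vitamin C per kcal: bell pepper 3.903, strawberries 1.262, orange 0.9524, spinach 0.46.
Take 2 servings of bell pepper: uses 62 kcal, +242.0 mg vitamin C (running total 242.0 mg).
Take 3 servings of strawberries: uses 183 kcal, +231.0 mg vitamin C (running total 473.0 mg).
Take 0.03175 servings of orange: uses 2 kcal, +1.9 mg vitamin C (running total 474.9 mg).
Greedy by best ratio exhausts the calories allowance optimally: 474.9 mg.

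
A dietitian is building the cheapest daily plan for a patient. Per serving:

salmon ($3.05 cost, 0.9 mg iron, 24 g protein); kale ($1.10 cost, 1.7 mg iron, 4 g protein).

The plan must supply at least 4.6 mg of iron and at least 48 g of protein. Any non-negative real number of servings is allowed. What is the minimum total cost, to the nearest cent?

$7.17

A basic optimal solution has at most two foods positive. Try each food alone and each pair with both targets met exactly.
salmon only: max(4.6/0.9, 48/24) = 5.111 servings → $15.59.
kale only: max(4.6/1.7, 48/4) = 12 servings → $13.20.
salmon + kale with both tight: 1.699 servings and 1.806 servings → $7.17.
The minimum over all feasible corners is $7.17.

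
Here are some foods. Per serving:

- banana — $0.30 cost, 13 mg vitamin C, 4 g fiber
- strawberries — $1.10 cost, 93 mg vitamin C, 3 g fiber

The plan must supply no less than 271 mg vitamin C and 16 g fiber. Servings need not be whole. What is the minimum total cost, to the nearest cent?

$3.50

The cheapest plan sits at a corner of the feasible region — with two constraints it uses at most two foods.
banana only: max(271/13, 16/4) = 20.85 servings → $6.25.
strawberries only: max(271/93, 16/3) = 5.333 servings → $5.87.
banana + strawberries with both tight: 2.027 servings and 2.631 servings → $3.50.
So the least-cost plan costs $3.50.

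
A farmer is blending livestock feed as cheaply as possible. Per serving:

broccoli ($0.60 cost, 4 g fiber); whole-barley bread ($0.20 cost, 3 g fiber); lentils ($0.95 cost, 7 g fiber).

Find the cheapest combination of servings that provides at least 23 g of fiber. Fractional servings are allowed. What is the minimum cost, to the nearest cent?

Cost per g of fiber: whole-barley bread $0.0667, lentils $0.1357, broccoli $0.1500.
With no serving limits, use only whole-barley bread: 23 g / 3 g = 7.667 servings × $0.20 = $1.53.

$1.53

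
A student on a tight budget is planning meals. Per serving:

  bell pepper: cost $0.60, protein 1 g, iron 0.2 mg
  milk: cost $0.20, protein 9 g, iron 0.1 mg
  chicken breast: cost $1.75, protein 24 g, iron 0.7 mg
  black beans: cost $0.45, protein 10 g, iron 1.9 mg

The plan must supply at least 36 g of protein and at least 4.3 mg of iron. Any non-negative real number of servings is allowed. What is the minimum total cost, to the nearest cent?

$1.30

This is a tiny linear program; its minimum lies at a vertex of the feasible set. List the vertices and price them.
bell pepper only: max(36/1, 4.3/0.2) = 36 servings → $21.60.
milk only: max(36/9, 4.3/0.1) = 43 servings → $8.60.
chicken breast only: max(36/24, 4.3/0.7) = 6.143 servings → $10.75.
black beans only: max(36/10, 4.3/1.9) = 3.6 servings → $1.62.
bell pepper + milk with both tight: 20.65 servings and 1.706 servings → $12.73.
bell pepper + chicken breast with both tight: 19.02 servings and 0.7073 servings → $12.65.
bell pepper + black beans: the both-tight solution has a negative serving — not a feasible corner.
milk + chicken breast with both targets exact would need a negative amount; discard.
milk + black beans with both tight: 1.578 servings and 2.18 servings → $1.30.
chicken breast + black beans with both tight: 0.658 servings and 2.021 servings → $2.06.
So the least-cost plan costs $1.30.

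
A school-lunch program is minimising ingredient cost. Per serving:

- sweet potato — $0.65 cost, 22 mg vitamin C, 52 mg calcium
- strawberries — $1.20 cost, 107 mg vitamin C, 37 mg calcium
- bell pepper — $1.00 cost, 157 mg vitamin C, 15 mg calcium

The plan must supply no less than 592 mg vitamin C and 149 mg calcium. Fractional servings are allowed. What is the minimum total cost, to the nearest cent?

At the optimum either one food covers both requirements or two foods hit both targets exactly; no other combination can be cheaper.
sweet potato only: max(592/22, 149/52) = 26.91 servings → $17.49.
strawberries only: max(592/107, 149/37) = 5.533 servings → $6.64.
bell pepper only: max(592/157, 149/15) = 9.933 servings → $9.93.
sweet potato + strawberries: intersection lies outside the first quadrant.
sweet potato + bell pepper with both tight: 1.853 servings and 3.511 servings → $4.72.
strawberries + bell pepper with both tight: 3.452 servings and 1.418 servings → $5.56.
The minimum over all feasible corners is $4.72.

$4.72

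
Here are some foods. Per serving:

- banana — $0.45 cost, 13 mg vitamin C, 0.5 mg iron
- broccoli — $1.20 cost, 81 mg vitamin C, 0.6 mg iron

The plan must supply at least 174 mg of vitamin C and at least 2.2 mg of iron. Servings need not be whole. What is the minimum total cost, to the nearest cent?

$3.16

This is a tiny linear program; its minimum lies at a vertex of the feasible set. List the vertices and price them.
banana only: max(174/13, 2.2/0.5) = 13.38 servings → $6.02.
broccoli only: max(174/81, 2.2/0.6) = 3.667 servings → $4.40.
banana + broccoli with both tight: 2.257 servings and 1.786 servings → $3.16.
The minimum over all feasible corners is $3.16.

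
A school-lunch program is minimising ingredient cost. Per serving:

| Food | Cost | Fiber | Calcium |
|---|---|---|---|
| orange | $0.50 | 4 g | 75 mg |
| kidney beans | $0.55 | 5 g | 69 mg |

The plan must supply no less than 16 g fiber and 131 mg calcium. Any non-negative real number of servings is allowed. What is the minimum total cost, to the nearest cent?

$1.76

Check every corner: each single food scaled to meet both minima, and each pair solved so both constraints bind.
orange only: max(16/4, 131/75) = 4 servings → $2.00.
kidney beans only: max(16/5, 131/69) = 3.2 servings → $1.76.
orange + kidney beans: intersection lies outside the first quadrant.
The minimum over all feasible corners is $1.76.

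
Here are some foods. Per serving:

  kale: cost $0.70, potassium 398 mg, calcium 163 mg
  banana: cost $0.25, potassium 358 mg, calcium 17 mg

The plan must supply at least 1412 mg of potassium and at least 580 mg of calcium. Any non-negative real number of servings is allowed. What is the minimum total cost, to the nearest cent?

For a min-cost LP with two ≥-constraints, a basic feasible solution has at most two positive variables.
kale only: max(1412/398, 580/163) = 3.558 servings → $2.49.
banana only: max(1412/358, 580/17) = 34.12 servings → $8.53.
kale + banana with both targets exact would need a negative amount; discard.
The minimum over all feasible corners is $2.49.

$2.49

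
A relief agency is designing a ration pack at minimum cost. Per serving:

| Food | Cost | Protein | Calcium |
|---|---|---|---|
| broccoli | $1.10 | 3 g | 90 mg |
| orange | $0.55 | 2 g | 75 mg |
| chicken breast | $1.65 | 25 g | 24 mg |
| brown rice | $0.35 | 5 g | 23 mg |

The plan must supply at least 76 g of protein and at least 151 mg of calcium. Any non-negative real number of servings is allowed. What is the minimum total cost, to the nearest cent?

$5.10

For a min-cost LP with two ≥-constraints, a basic feasible solution has at most two positive variables.
broccoli only: max(76/3, 151/90) = 25.33 servings → $27.87.
orange only: max(76/2, 151/75) = 38 servings → $20.90.
chicken breast only: max(76/25, 151/24) = 6.292 servings → $10.38.
brown rice only: max(76/5, 151/23) = 15.2 servings → $5.32.
broccoli + orange: intersection lies outside the first quadrant.
broccoli + chicken breast with both tight: 0.8958 servings and 2.933 servings → $5.82.
broccoli + brown rice with both targets exact would need a negative amount; discard.
orange + chicken breast with both tight: 1.068 servings and 2.955 servings → $5.46.
orange + brown rice with both targets exact would need a negative amount; discard.
chicken breast + brown rice with both tight: 2.182 servings and 4.288 servings → $5.10.
Cheapest feasible corner: $5.10.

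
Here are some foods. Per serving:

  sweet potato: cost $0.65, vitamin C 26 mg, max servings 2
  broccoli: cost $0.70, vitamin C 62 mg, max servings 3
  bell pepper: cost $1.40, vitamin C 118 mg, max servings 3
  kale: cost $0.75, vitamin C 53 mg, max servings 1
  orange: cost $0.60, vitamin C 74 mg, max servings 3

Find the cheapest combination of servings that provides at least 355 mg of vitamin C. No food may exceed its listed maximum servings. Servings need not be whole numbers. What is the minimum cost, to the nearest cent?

$3.30

Cost per mg of vitamin C: orange $0.0081, broccoli $0.0113, bell pepper $0.0119, kale $0.0142, sweet potato $0.0250.
Take 3 servings of orange: +222.0 mg vitamin C for $1.80 (total $1.80, still need 133.0 mg).
Take 2.145 servings of broccoli: +133.0 mg vitamin C for $1.50 (total $3.30, still need 0.0 mg).
Greedy by cheapest-per-mg is optimal for a single linear constraint, so the minimum cost is $3.30.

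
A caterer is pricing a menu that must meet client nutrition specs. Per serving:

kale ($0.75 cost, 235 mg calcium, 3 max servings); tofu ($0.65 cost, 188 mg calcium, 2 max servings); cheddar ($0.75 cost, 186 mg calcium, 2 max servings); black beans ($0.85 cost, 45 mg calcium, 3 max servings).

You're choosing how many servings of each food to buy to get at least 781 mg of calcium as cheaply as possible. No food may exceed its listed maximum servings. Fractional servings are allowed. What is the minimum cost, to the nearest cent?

Cost per mg of calcium: kale $0.0032, tofu $0.0035, cheddar $0.0040, black beans $0.0189.
Take 3 servings of kale: +705.0 mg calcium for $2.25 (total $2.25, still need 76.0 mg).
Take 0.4043 servings of tofu: +76.0 mg calcium for $0.26 (total $2.51, still need 0.0 mg).
Filling from the cheapest source first is optimal under one linear minimum: $2.51.

$2.51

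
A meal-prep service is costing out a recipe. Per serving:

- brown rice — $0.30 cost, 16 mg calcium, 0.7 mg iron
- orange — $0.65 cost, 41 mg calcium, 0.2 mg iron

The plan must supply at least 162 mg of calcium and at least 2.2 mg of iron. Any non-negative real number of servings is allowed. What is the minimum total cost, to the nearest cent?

$2.67

An LP optimum is at a vertex; with two nutrient constraints at most two foods are used. Check each candidate.
brown rice only: max(162/16, 2.2/0.7) = 10.12 servings → $3.04.
orange only: max(162/41, 2.2/0.2) = 11 servings → $7.15.
brown rice + orange with both tight: 2.267 servings and 3.067 servings → $2.67.
The minimum over all feasible corners is $2.67.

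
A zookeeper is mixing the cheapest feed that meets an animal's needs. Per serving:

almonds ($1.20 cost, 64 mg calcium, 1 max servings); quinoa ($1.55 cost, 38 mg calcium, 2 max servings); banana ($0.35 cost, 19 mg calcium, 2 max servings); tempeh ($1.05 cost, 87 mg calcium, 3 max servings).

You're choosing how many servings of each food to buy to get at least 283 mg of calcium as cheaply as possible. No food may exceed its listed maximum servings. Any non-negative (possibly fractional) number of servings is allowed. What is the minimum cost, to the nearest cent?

Cost per mg of calcium: tempeh $0.0121, banana $0.0184, almonds $0.0187, quinoa $0.0408.
Take 3 servings of tempeh: +261.0 mg calcium for $3.15 (total $3.15, still need 22.0 mg).
Take 1.158 servings of banana: +22.0 mg calcium for $0.41 (total $3.56, still need 0.0 mg).
Filling from the cheapest source first is optimal under one linear minimum: $3.56.

$3.56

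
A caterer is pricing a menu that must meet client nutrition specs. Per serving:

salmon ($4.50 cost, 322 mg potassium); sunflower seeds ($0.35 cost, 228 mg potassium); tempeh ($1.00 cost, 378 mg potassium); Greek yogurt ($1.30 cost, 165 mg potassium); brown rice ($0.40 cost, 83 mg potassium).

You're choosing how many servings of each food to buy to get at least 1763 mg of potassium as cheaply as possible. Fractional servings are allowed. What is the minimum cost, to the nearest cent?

Cost per mg of potassium: sunflower seeds $0.0015, tempeh $0.0026, brown rice $0.0048, Greek yogurt $0.0079, salmon $0.0140.
With no serving limits, use only sunflower seeds: 1763 mg / 228 mg = 7.732 servings × $0.35 = $2.71.

$2.71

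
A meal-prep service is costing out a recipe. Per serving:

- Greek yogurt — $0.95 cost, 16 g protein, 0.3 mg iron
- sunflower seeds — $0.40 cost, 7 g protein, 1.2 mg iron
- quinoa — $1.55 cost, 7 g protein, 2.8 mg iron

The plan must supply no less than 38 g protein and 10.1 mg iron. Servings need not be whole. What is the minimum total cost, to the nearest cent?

Check every corner: each single food scaled to meet both minima, and each pair solved so both constraints bind.
Greek yogurt only: max(38/16, 10.1/0.3) = 33.67 servings → $31.98.
sunflower seeds only: max(38/7, 10.1/1.2) = 8.417 servings → $3.37.
quinoa only: max(38/7, 10.1/2.8) = 5.429 servings → $8.41.
Greek yogurt + sunflower seeds: the both-tight solution has a negative serving — not a feasible corner.
Greek yogurt + quinoa with both tight: 0.8361 servings and 3.518 servings → $6.25.
sunflower seeds + quinoa with both tight: 3.188 servings and 2.241 servings → $4.75.
So the least-cost plan costs $3.37.

$3.37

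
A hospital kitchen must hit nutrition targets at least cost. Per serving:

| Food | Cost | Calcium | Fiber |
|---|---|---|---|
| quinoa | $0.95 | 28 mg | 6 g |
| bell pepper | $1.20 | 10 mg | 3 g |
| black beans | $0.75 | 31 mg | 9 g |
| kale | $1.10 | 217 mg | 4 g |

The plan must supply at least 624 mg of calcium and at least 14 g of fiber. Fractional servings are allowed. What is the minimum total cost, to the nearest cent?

$3.34

At the optimum either one food covers both requirements or two foods hit both targets exactly; no other combination can be cheaper.
quinoa only: max(624/28, 14/6) = 22.29 servings → $21.17.
bell pepper only: max(624/10, 14/3) = 62.4 servings → $74.88.
black beans only: max(624/31, 14/9) = 20.13 servings → $15.10.
kale only: max(624/217, 14/4) = 3.5 servings → $3.85.
quinoa + bell pepper: the both-tight solution has a negative serving — not a feasible corner.
quinoa + black beans: intersection lies outside the first quadrant.
quinoa + kale with both tight: 0.4555 servings and 2.817 servings → $3.53.
bell pepper + black beans: intersection lies outside the first quadrant.
bell pepper + kale with both tight: 0.8871 servings and 2.835 servings → $4.18.
black beans + kale with both tight: 0.2963 servings and 2.833 servings → $3.34.
The minimum over all feasible corners is $3.34.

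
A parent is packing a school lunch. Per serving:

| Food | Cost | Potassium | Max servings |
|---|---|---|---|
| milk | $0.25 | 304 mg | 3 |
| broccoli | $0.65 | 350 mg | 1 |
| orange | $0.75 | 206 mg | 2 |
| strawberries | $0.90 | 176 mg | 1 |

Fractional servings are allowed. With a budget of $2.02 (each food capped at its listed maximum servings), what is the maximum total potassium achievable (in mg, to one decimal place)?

Potassium per dollar: milk 1216, broccoli 538.5, orange 274.7, strawberries 195.6.
Take 3 servings of milk: spends $0.75, +912.0 mg potassium (running total 912.0 mg).
Take 1 serving of broccoli: spends $0.65, +350.0 mg potassium (running total 1262.0 mg).
Take 0.8267 servings of orange: spends $0.62, +170.3 mg potassium (running total 1432.3 mg).
Greedy by best ratio exhausts the cost allowance optimally: 1432.3 mg.

1432.3 mg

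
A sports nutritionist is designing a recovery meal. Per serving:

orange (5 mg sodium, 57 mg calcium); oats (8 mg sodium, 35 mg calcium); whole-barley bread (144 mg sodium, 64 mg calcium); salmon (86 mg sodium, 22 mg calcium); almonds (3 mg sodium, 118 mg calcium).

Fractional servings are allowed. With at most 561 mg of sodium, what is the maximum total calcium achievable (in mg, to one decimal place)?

Calcium per mg sodium: almonds 39.33, orange 11.4, oats 4.375, whole-barley bread 0.4444, salmon 0.2558.
With no serving limits, spend the whole sodium allowance on almonds: 561 mg / 3 mg × 118 mg = 22066.0 mg.

22066.0 mg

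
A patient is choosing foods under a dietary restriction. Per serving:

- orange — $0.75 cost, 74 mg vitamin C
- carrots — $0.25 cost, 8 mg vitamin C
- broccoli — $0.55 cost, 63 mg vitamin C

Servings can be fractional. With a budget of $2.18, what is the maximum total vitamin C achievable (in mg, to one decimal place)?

249.7 mg

Vitamin C per dollar: broccoli 114.5, orange 98.67, carrots 32.
With no serving limits, spend the whole cost allowance on broccoli: $2.18 / $0.55 × 63 mg = 249.7 mg.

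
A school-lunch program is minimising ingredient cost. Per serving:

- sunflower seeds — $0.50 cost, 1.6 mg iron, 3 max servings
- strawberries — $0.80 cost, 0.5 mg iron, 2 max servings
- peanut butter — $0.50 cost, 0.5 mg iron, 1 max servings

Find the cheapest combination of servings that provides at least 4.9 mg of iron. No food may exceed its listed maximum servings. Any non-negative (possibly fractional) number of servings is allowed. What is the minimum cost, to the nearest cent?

Cost per mg of iron: sunflower seeds $0.3125, peanut butter $1.0000, strawberries $1.6000.
Take 3 servings of sunflower seeds: +4.8 mg iron for $1.50 (total $1.50, still need 0.1 mg).
Take 0.2 servings of peanut butter: +0.1 mg iron for $0.10 (total $1.60, still need 0.0 mg).
Greedy by cheapest-per-mg is optimal for a single linear constraint, so the minimum cost is $1.60.

$1.60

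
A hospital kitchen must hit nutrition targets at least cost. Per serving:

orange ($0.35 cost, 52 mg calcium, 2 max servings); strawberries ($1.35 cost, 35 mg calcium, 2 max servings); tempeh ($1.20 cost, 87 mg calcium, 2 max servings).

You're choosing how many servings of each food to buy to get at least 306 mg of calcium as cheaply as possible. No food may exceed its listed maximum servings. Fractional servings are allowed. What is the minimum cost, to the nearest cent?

$4.18

Cost per mg of calcium: orange $0.0067, tempeh $0.0138, strawberries $0.0386.
Take 2 servings of orange: +104.0 mg calcium for $0.70 (total $0.70, still need 202.0 mg).
Take 2 servings of tempeh: +174.0 mg calcium for $2.40 (total $3.10, still need 28.0 mg).
Take 0.8 servings of strawberries: +28.0 mg calcium for $1.08 (total $4.18, still need 0.0 mg).
Greedy by cheapest-per-mg is optimal for a single linear constraint, so the minimum cost is $4.18.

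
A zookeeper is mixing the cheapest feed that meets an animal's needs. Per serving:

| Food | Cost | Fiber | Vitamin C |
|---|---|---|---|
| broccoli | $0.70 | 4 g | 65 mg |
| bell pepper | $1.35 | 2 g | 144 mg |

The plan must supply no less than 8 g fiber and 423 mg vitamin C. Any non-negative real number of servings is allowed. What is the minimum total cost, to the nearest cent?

$4.03

The cheapest plan sits at a corner of the feasible region — with two constraints it uses at most two foods.
broccoli only: max(8/4, 423/65) = 6.508 servings → $4.56.
bell pepper only: max(8/2, 423/144) = 4 servings → $5.40.
broccoli + bell pepper with both tight: 0.6861 servings and 2.628 servings → $4.03.
Cheapest feasible corner: $4.03.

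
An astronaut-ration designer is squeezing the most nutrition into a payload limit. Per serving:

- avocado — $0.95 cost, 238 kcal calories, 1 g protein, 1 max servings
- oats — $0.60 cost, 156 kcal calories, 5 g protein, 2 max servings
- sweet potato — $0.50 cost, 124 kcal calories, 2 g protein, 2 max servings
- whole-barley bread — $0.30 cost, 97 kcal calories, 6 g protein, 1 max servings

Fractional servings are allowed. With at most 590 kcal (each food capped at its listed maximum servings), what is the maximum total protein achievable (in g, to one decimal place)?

Protein per kcal: whole-barley bread 0.06186, oats 0.03205, sweet potato 0.01613, avocado 0.004202.
Take 1 serving of whole-barley bread: uses 97 kcal, +6.0 g protein (running total 6.0 g).
Take 2 servings of oats: uses 312 kcal, +10.0 g protein (running total 16.0 g).
Take 1.46 servings of sweet potato: uses 181 kcal, +2.9 g protein (running total 18.9 g).
Filling greedily by protein-per-kcal is optimal for one linear limit, giving 18.9 g.

18.9 g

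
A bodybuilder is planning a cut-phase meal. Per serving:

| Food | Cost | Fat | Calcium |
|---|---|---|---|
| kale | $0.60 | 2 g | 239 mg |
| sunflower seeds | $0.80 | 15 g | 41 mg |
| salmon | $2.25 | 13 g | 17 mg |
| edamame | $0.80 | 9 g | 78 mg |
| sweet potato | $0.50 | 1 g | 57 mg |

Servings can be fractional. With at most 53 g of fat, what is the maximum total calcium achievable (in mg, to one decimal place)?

6333.5 mg

Calcium per g fat: kale 119.5, sweet potato 57, edamame 8.667, sunflower seeds 2.733, salmon 1.308.
With no serving limits, spend the whole fat allowance on kale: 53 g / 2 g × 239 mg = 6333.5 mg.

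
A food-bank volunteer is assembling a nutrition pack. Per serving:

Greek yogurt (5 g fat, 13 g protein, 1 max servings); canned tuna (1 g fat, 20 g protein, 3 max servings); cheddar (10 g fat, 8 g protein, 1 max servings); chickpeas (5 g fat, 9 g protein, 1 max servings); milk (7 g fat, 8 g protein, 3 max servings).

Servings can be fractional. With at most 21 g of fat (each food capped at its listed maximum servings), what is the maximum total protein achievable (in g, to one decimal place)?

91.1 g

Protein per g fat: canned tuna 20, Greek yogurt 2.6, chickpeas 1.8, milk 1.143, cheddar 0.8.
Take 3 servings of canned tuna: uses 3 g fat, +60.0 g protein (running total 60.0 g).
Take 1 serving of Greek yogurt: uses 5 g fat, +13.0 g protein (running total 73.0 g).
Take 1 serving of chickpeas: uses 5 g fat, +9.0 g protein (running total 82.0 g).
Take 1.143 servings of milk: uses 8 g fat, +9.1 g protein (running total 91.1 g).
Filling greedily by protein-per-g fat is optimal for one linear limit, giving 91.1 g.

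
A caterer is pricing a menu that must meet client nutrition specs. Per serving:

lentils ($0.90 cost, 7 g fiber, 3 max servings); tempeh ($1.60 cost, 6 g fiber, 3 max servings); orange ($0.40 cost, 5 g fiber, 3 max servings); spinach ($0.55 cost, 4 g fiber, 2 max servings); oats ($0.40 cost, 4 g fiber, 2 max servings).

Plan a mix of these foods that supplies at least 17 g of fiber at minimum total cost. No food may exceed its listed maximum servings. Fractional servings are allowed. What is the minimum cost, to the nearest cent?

$1.40

Cost per g of fiber: orange $0.0800, oats $0.1000, lentils $0.1286, spinach $0.1375, tempeh $0.2667.
Take 3 servings of orange: +15.0 g fiber for $1.20 (total $1.20, still need 2.0 g).
Take 0.5 servings of oats: +2.0 g fiber for $0.20 (total $1.40, still need 0.0 g).
Greedy by cheapest-per-g is optimal for a single linear constraint, so the minimum cost is $1.40.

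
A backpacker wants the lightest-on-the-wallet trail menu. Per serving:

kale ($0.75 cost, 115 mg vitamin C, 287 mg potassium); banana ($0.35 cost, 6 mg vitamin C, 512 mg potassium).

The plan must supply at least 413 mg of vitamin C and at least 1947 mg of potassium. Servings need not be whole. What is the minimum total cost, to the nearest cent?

kale only: max(413/115, 1947/287) = 6.784 servings → $5.09.
banana only: max(413/6, 1947/512) = 68.83 servings → $24.09.
kale + banana with both tight: 3.495 servings and 1.844 servings → $3.27.
Cheapest feasible corner: $3.27.

$3.27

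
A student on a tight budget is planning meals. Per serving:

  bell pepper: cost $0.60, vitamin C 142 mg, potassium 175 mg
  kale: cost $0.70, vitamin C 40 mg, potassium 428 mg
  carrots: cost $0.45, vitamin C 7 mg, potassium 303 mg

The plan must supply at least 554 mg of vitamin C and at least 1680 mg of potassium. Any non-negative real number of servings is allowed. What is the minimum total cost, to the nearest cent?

For a min-cost LP with two ≥-constraints, a basic feasible solution has at most two positive variables.
bell pepper only: max(554/142, 1680/175) = 9.6 servings → $5.76.
kale only: max(554/40, 1680/428) = 13.85 servings → $9.70.
carrots only: max(554/7, 1680/303) = 79.14 servings → $35.61.
bell pepper + kale with both tight: 3.16 servings and 2.633 servings → $3.74.
bell pepper + carrots with both tight: 3.734 servings and 3.388 servings → $3.77.
kale + carrots: intersection lies outside the first quadrant.
So the least-cost plan costs $3.74.

$3.74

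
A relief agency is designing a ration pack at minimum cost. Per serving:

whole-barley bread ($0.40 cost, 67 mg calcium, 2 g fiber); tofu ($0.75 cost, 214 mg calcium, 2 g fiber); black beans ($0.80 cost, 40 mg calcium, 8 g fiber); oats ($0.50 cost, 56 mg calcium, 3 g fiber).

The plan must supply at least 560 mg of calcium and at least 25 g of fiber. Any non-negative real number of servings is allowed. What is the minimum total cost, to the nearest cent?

$3.67

The cheapest plan sits at a corner of the feasible region — with two constraints it uses at most two foods.
whole-barley bread only: max(560/67, 25/2) = 12.5 servings → $5.00.
tofu only: max(560/214, 25/2) = 12.5 servings → $9.38.
black beans only: max(560/40, 25/8) = 14 servings → $11.20.
oats only: max(560/56, 25/3) = 10 servings → $5.00.
whole-barley bread + tofu with both targets exact would need a negative amount; discard.
whole-barley bread + black beans with both tight: 7.632 servings and 1.217 servings → $4.03.
whole-barley bread + oats with both tight: 3.146 servings and 6.236 servings → $4.38.
tofu + black beans with both tight: 2.132 servings and 2.592 servings → $3.67.
tofu + oats with both tight: 0.5283 servings and 7.981 servings → $4.39.
black beans + oats: intersection lies outside the first quadrant.
So the least-cost plan costs $3.67.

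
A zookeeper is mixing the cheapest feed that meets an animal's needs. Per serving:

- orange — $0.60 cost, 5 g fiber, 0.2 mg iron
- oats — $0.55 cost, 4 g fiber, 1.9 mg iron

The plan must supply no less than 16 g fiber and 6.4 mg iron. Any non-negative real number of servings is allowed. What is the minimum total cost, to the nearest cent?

$2.15

Minimising a linear cost over {fiber ≥ 16, iron ≥ 6.4, servings ≥ 0} — the optimum is at a vertex, using one or two foods.
orange only: max(16/5, 6.4/0.2) = 32 servings → $19.20.
oats only: max(16/4, 6.4/1.9) = 4 servings → $2.20.
orange + oats with both tight: 0.5517 servings and 3.31 servings → $2.15.
The minimum over all feasible corners is $2.15.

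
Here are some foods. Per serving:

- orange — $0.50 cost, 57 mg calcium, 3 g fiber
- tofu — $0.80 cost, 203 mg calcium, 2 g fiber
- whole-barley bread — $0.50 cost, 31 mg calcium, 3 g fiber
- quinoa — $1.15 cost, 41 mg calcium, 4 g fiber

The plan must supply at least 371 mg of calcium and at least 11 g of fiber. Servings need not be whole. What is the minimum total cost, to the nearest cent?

orange only: max(371/57, 11/3) = 6.509 servings → $3.25.
tofu only: max(371/203, 11/2) = 5.5 servings → $4.40.
whole-barley bread only: max(371/31, 11/3) = 11.97 servings → $5.98.
quinoa only: max(371/41, 11/4) = 9.049 servings → $10.41.
orange + tofu with both tight: 3.012 servings and 0.9818 servings → $2.29.
orange + whole-barley bread: intersection lies outside the first quadrant.
orange + quinoa: the both-tight solution has a negative serving — not a feasible corner.
tofu + whole-barley bread with both tight: 1.411 servings and 2.726 servings → $2.49.
tofu + quinoa with both tight: 1.415 servings and 2.042 servings → $3.48.
whole-barley bread + quinoa with both targets exact would need a negative amount; discard.
The minimum over all feasible corners is $2.29.

$2.29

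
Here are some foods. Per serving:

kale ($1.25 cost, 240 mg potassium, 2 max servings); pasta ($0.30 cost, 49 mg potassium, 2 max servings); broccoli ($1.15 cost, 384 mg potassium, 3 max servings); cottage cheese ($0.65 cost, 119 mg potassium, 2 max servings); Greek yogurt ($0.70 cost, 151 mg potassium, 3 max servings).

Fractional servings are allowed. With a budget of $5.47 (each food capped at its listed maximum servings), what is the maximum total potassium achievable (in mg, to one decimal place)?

Potassium per dollar: broccoli 333.9, Greek yogurt 215.7, kale 192, cottage cheese 183.1, pasta 163.3.
Take 3 servings of broccoli: spends $3.45, +1152.0 mg potassium (running total 1152.0 mg).
Take 2.886 servings of Greek yogurt: spends $2.02, +435.7 mg potassium (running total 1587.7 mg).
Greedy by best ratio exhausts the cost allowance optimally: 1587.7 mg.

1587.7 mg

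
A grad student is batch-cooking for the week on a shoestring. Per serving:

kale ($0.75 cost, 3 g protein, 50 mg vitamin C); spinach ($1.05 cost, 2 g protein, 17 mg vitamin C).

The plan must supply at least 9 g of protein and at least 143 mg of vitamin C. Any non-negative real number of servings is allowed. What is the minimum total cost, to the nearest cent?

$2.25

The cheapest plan sits at a corner of the feasible region — with two constraints it uses at most two foods.
kale only: max(9/3, 143/50) = 3 servings → $2.25.
spinach only: max(9/2, 143/17) = 8.412 servings → $8.83.
kale + spinach with both tight: 2.714 servings and 0.4286 servings → $2.49.
So the least-cost plan costs $2.25.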